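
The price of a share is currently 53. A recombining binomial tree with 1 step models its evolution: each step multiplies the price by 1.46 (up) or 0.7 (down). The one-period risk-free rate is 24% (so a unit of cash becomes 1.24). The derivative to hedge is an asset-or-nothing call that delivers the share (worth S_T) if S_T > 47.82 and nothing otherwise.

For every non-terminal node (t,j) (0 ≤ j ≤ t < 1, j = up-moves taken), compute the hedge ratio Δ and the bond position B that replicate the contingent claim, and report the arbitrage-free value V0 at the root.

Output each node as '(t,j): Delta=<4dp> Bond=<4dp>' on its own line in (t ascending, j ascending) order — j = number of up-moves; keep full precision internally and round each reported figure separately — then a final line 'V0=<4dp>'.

(0,0): Delta=1.9211 Bond=-57.4767
V0=44.3391

Under the risk-neutral measure, an up-move has probability p* = (R−d)/(u−d) = 0.7105 and values discount at R = 1.24.
Terminal values V(1,·): V(1,0)=0.0000, V(1,1)=77.3800
  t=0,j=0: stock 53.0000 → up 77.3800 (V=77.3800), down 37.1000 (V=0.0000). Price 44.3391; hedge Δ=1.9211, bond B=-57.4767.
Check: Δ(0,0)·S0 + B(0,0) = 44.3391 = V0.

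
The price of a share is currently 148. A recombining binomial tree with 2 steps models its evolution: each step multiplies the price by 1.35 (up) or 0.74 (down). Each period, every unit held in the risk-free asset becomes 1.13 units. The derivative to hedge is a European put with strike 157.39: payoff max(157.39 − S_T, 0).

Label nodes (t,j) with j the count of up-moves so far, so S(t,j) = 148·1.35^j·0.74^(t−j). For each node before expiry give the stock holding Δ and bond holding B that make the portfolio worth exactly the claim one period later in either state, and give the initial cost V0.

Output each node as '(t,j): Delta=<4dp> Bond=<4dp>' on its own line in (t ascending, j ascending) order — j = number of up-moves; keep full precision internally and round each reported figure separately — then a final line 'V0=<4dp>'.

(0,0): Delta=-0.2960 Bond=55.0234
(1,0): Delta=-1.0000 Bond=139.2832
(1,1): Delta=-0.0783 Bond=18.6803
V0=11.2217

Since d<R<u, set p* = (R−d)/(u−d) = 0.6393; price each node as the discounted p*-expectation of its children.
At expiry t=2: V(2,0)=76.3452, V(2,1)=9.5380, V(2,2)=0.0000
Node (1,0) S=109.5200: V=(p*·9.5380+(1−p*)·76.3452)/1.13=29.7632; Δ=(9.5380−76.3452)/(147.8520−81.0448)=-1.0000; B=V−Δ·S=139.2832
Node (1,1) S=199.8000: V=(p*·0.0000+(1−p*)·9.5380)/1.13=3.0442; Δ=(0.0000−9.5380)/(269.7300−147.8520)=-0.0783; B=V−Δ·S=18.6803
Node (0,0) S=148.0000: V=(p*·3.0442+(1−p*)·29.7632)/1.13=11.2217; Δ=(3.0442−29.7632)/(199.8000−109.5200)=-0.2960; B=V−Δ·S=55.0234
Self-financing check: at every node Δ·S+B equals the discounted successor values.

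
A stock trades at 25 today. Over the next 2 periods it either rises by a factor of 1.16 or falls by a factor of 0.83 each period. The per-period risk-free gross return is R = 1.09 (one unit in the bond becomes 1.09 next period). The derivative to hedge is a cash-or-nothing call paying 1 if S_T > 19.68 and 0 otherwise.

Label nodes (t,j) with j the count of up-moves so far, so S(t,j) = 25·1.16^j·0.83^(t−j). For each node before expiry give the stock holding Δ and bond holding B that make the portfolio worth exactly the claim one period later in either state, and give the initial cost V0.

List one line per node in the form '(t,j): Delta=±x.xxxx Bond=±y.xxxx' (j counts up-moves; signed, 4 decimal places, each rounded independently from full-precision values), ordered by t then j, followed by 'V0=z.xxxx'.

Since d<R<u, set p* = (R−d)/(u−d) = 0.7879; price each node as the discounted p*-expectation of its children.
At expiry t=2: V(2,0)=0.0000, V(2,1)=1.0000, V(2,2)=1.0000
Node (1,0) S=20.7500: V=(p*·1.0000+(1−p*)·0.0000)/1.09=0.7228; Δ=(1.0000−0.0000)/(24.0700−17.2225)=0.1460; B=V−Δ·S=-2.3075
Node (1,1) S=29.0000: V=(p*·1.0000+(1−p*)·1.0000)/1.09=0.9174; Δ=(1.0000−1.0000)/(33.6400−24.0700)=0.0000; B=V−Δ·S=0.9174
Node (0,0) S=25.0000: V=(p*·0.9174+(1−p*)·0.7228)/1.09=0.8038; Δ=(0.9174−0.7228)/(29.0000−20.7500)=0.0236; B=V−Δ·S=0.2141
Self-financing check: at every node Δ·S+B equals the discounted successor values.

(0,0): Delta=0.0236 Bond=0.2141
(1,0): Delta=0.1460 Bond=-2.3075
(1,1): Delta=0.0000 Bond=0.9174
V0=0.8038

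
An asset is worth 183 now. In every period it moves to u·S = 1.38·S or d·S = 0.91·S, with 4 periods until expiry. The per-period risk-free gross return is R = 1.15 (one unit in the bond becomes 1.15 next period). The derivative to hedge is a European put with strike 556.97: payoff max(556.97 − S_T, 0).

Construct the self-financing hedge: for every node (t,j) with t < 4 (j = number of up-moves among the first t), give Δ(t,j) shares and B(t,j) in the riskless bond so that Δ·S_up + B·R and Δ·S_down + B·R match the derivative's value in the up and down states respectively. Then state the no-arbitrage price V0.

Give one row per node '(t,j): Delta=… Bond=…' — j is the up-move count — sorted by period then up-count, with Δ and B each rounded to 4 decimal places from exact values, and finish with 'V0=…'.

Since d<R<u, set p* = (R−d)/(u−d) = 0.5106; price each node as the discounted p*-expectation of its children.
Payoff layer (t=4): V(4,0)=431.4778, V(4,1)=366.6632, V(4,2)=268.3728, V(4,3)=119.3172, V(4,4)=0.0000
Node (3,0) S=137.9035: V=(p*·366.6632+(1−p*)·431.4778)/1.15=346.4182; Δ=(366.6632−431.4778)/(190.3068−125.4922)=-1.0000; B=V−Δ·S=484.3217
Node (3,1) S=209.1284: V=(p*·268.3728+(1−p*)·366.6632)/1.15=275.1934; Δ=(268.3728−366.6632)/(288.5972−190.3068)=-1.0000; B=V−Δ·S=484.3217
Node (3,2) S=317.1397: V=(p*·119.3172+(1−p*)·268.3728)/1.15=167.1820; Δ=(119.3172−268.3728)/(437.6528−288.5972)=-1.0000; B=V−Δ·S=484.3217
Node (3,3) S=480.9372: V=(p*·0.0000+(1−p*)·119.3172)/1.15=50.7733; Δ=(0.0000−119.3172)/(663.6933−437.6528)=-0.5279; B=V−Δ·S=304.6396
Node (2,0) S=151.5423: V=(p*·275.1934+(1−p*)·346.4182)/1.15=269.6070; Δ=(275.1934−346.4182)/(209.1284−137.9035)=-1.0000; B=V−Δ·S=421.1493
Node (2,1) S=229.8114: V=(p*·167.1820+(1−p*)·275.1934)/1.15=191.3379; Δ=(167.1820−275.1934)/(317.1397−209.1284)=-1.0000; B=V−Δ·S=421.1493
Node (2,2) S=348.5052: V=(p*·50.7733+(1−p*)·167.1820)/1.15=93.6863; Δ=(50.7733−167.1820)/(480.9372−317.1397)=-0.7107; B=V−Δ·S=341.3645
Node (1,0) S=166.5300: V=(p*·191.3379+(1−p*)·269.6070)/1.15=199.6868; Δ=(191.3379−269.6070)/(229.8114−151.5423)=-1.0000; B=V−Δ·S=366.2168
Node (1,1) S=252.5400: V=(p*·93.6863+(1−p*)·191.3379)/1.15=123.0202; Δ=(93.6863−191.3379)/(348.5052−229.8114)=-0.8227; B=V−Δ·S=330.7897
Node (0,0) S=183.0000: V=(p*·123.0202+(1−p*)·199.6868)/1.15=139.5982; Δ=(123.0202−199.6868)/(252.5400−166.5300)=-0.8914; B=V−Δ·S=302.7186
The time-0 hedge costs 139.5982, which is the no-arbitrage price.

(0,0): Delta=-0.8914 Bond=302.7186
(1,0): Delta=-1.0000 Bond=366.2168
(1,1): Delta=-0.8227 Bond=330.7897
(2,0): Delta=-1.0000 Bond=421.1493
(2,1): Delta=-1.0000 Bond=421.1493
(2,2): Delta=-0.7107 Bond=341.3645
(3,0): Delta=-1.0000 Bond=484.3217
(3,1): Delta=-1.0000 Bond=484.3217
(3,2): Delta=-1.0000 Bond=484.3217
(3,3): Delta=-0.5279 Bond=304.6396
V0=139.5982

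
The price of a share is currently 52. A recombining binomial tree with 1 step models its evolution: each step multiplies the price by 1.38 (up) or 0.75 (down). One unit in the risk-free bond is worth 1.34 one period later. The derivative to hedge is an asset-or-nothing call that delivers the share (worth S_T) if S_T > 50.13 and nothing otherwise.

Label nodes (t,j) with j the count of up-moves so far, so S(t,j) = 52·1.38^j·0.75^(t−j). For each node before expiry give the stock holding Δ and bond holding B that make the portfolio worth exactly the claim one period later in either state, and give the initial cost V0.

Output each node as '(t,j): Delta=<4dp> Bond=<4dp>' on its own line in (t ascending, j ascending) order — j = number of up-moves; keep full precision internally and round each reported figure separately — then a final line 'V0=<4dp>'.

(0,0): Delta=2.1905 Bond=-63.7527
V0=50.1521

Since d<R<u, set p* = (R−d)/(u−d) = 0.9365; price each node as the discounted p*-expectation of its children.
Terminal payoffs: V(1,0)=0.0000, V(1,1)=71.7600
Node (0,0) S=52.0000: V=(p*·71.7600+(1−p*)·0.0000)/1.34=50.1521; Δ=(71.7600−0.0000)/(71.7600−39.0000)=2.1905; B=V−Δ·S=-63.7527
Each (Δ,B) replicates both successor values, so the strategy is self-financing and V0 is arbitrage-free.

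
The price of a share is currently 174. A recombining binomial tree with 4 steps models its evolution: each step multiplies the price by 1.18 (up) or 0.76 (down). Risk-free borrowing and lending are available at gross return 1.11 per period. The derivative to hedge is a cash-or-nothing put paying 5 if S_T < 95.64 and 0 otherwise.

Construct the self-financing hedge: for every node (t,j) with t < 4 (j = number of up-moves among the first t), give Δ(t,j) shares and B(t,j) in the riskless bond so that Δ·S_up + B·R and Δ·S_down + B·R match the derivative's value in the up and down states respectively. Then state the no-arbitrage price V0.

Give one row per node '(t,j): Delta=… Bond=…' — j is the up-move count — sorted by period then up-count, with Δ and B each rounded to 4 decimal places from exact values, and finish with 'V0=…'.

(0,0): Delta=-0.0035 Bond=0.6579
(1,0): Delta=-0.0203 Bond=2.9547
(1,1): Delta=-0.0013 Bond=0.2853
(2,0): Delta=-0.0889 Bond=10.1775
(2,1): Delta=-0.0115 Bond=1.9002
(2,2): Delta=0.0000 Bond=0.0000
(3,0): Delta=0.0000 Bond=4.5045
(3,1): Delta=-0.1004 Bond=12.6555
(3,2): Delta=0.0000 Bond=0.0000
(3,3): Delta=0.0000 Bond=0.0000
V0=0.0534

The replicating-portfolio and risk-neutral prices coincide; use p* = (1.11−0.76)/(1.18−0.76) = 0.8333 for the latter.
At expiry t=4: V(4,0)=5.0000, V(4,1)=5.0000, V(4,2)=0.0000, V(4,3)=0.0000, V(4,4)=0.0000
  t=3,j=0: stock 76.3818 → up 90.1306 (V=5.0000), down 58.0502 (V=5.0000). Price 4.5045; hedge Δ=0.0000, bond B=4.5045.
  t=3,j=1: stock 118.5928 → up 139.9395 (V=0.0000), down 90.1306 (V=5.0000). Price 0.7508; hedge Δ=-0.1004, bond B=12.6555.
  t=3,j=2: stock 184.1310 → up 217.2746 (V=0.0000), down 139.9395 (V=0.0000). Price 0.0000; hedge Δ=0.0000, bond B=0.0000.
  t=3,j=3: stock 285.8876 → up 337.3473 (V=0.0000), down 217.2746 (V=0.0000). Price 0.0000; hedge Δ=0.0000, bond B=0.0000.
  t=2,j=0: stock 100.5024 → up 118.5928 (V=0.7508), down 76.3818 (V=4.5045). Price 1.2400; hedge Δ=-0.0889, bond B=10.1775.
  t=2,j=1: stock 156.0432 → up 184.1310 (V=0.0000), down 118.5928 (V=0.7508). Price 0.1127; hedge Δ=-0.0115, bond B=1.9002.
  t=2,j=2: stock 242.2776 → up 285.8876 (V=0.0000), down 184.1310 (V=0.0000). Price 0.0000; hedge Δ=0.0000, bond B=0.0000.
  t=1,j=0: stock 132.2400 → up 156.0432 (V=0.1127), down 100.5024 (V=1.2400). Price 0.2708; hedge Δ=-0.0203, bond B=2.9547.
  t=1,j=1: stock 205.3200 → up 242.2776 (V=0.0000), down 156.0432 (V=0.1127). Price 0.0169; hedge Δ=-0.0013, bond B=0.2853.
  t=0,j=0: stock 174.0000 → up 205.3200 (V=0.0169), down 132.2400 (V=0.2708). Price 0.0534; hedge Δ=-0.0035, bond B=0.6579.
Check: Δ(0,0)·S0 + B(0,0) = 0.0534 = V0.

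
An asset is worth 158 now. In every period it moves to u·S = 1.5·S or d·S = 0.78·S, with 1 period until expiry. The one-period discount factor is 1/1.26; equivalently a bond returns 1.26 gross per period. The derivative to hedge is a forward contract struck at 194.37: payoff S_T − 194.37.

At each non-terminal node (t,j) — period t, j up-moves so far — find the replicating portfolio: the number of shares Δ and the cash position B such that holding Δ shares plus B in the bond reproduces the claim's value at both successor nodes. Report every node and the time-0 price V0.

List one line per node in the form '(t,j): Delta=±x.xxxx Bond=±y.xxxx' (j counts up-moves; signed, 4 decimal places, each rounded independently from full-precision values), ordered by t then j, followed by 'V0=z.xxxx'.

Since d<R<u, set p* = (R−d)/(u−d) = 0.6667; price each node as the discounted p*-expectation of its children.
Terminal values V(1,·): V(1,0)=-71.1300, V(1,1)=42.6300
(0,0): S=158.0000. Δ = (V_up−V_dn)/(S_up−S_dn) = (42.6300−-71.1300)/(237.0000−123.2400) = 1.0000. V = [p*·42.6300 + (1−p*)·-71.1300]/1.26 = 3.7381. B = V − Δ·S = -154.2619.
Root portfolio cost Δ·158+B reproduces V0=3.7381.

(0,0): Delta=1.0000 Bond=-154.2619
V0=3.7381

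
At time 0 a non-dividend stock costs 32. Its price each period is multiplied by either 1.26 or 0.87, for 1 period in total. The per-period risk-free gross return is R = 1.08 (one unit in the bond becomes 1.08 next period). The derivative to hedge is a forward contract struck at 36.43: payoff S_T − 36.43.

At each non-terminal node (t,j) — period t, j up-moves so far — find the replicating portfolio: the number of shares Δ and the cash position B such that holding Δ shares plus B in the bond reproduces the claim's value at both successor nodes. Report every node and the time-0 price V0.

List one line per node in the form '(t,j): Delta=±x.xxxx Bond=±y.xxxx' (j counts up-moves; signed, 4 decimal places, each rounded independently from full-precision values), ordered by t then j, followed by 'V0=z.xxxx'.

(0,0): Delta=1.0000 Bond=-33.7315
V0=-1.7315

The replicating-portfolio and risk-neutral prices coincide; use p* = (1.08−0.87)/(1.26−0.87) = 0.5385 for the latter.
Terminal values V(1,·): V(1,0)=-8.5900, V(1,1)=3.8900
Node (0,0) S=32.0000: V=(p*·3.8900+(1−p*)·-8.5900)/1.08=-1.7315; Δ=(3.8900−-8.5900)/(40.3200−27.8400)=1.0000; B=V−Δ·S=-33.7315
Each (Δ,B) replicates both successor values, so the strategy is self-financing and V0 is arbitrage-free.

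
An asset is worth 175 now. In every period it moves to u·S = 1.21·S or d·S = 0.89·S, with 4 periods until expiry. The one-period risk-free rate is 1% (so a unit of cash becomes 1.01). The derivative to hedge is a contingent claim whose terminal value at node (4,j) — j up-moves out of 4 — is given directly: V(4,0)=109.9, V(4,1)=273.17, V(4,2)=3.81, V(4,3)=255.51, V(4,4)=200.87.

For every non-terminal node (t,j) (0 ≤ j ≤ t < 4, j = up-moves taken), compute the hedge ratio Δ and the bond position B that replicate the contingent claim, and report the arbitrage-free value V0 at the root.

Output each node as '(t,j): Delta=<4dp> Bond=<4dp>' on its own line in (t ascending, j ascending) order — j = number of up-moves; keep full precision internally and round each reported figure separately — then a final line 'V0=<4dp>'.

Under the risk-neutral measure, an up-move has probability p* = (R−d)/(u−d) = 0.3750 and values discount at R = 1.01.
Terminal values V(4,·): V(4,0)=109.9000, V(4,1)=273.1700, V(4,2)=3.8100, V(4,3)=255.5100, V(4,4)=200.8700
  t=3,j=0: stock 123.3696 → up 149.2772 (V=273.1700), down 109.7989 (V=109.9000). Price 169.4319; hedge Δ=4.1357, bond B=-340.7868.
  t=3,j=1: stock 167.7272 → up 202.9499 (V=3.8100), down 149.2772 (V=273.1700). Price 170.4554; hedge Δ=-5.0186, bond B=1012.2054.
  t=3,j=2: stock 228.0336 → up 275.9206 (V=255.5100), down 202.9499 (V=3.8100). Price 97.2252; hedge Δ=3.4493, bond B=-689.3373.
  t=3,j=3: stock 310.0232 → up 375.1280 (V=200.8700), down 275.9206 (V=255.5100). Price 232.6931; hedge Δ=-0.5508, bond B=403.4431.
  t=2,j=0: stock 138.6175 → up 167.7272 (V=170.4554), down 123.3696 (V=169.4319). Price 168.1344; hedge Δ=0.0231, bond B=164.9359.
  t=2,j=1: stock 188.4575 → up 228.0336 (V=97.2252), down 167.7272 (V=170.4554). Price 141.5783; hedge Δ=-1.2143, bond B=370.4227.
  t=2,j=2: stock 256.2175 → up 310.0232 (V=232.6931), down 228.0336 (V=97.2252). Price 146.5601; hedge Δ=1.6523, bond B=-276.7769.
  t=1,j=0: stock 155.7500 → up 188.4575 (V=141.5783), down 138.6175 (V=168.1344). Price 156.6098; hedge Δ=-0.5328, bond B=239.5975.
  t=1,j=1: stock 211.7500 → up 256.2175 (V=146.5601), down 188.4575 (V=141.5783). Price 142.0262; hedge Δ=0.0735, bond B=126.4583.
  t=0,j=0: stock 175.0000 → up 211.7500 (V=142.0262), down 155.7500 (V=156.6098). Price 149.6445; hedge Δ=-0.2604, bond B=195.2181.
Each (Δ,B) replicates both successor values, so the strategy is self-financing and V0 is arbitrage-free.

(0,0): Delta=-0.2604 Bond=195.2181
(1,0): Delta=-0.5328 Bond=239.5975
(1,1): Delta=0.0735 Bond=126.4583
(2,0): Delta=0.0231 Bond=164.9359
(2,1): Delta=-1.2143 Bond=370.4227
(2,2): Delta=1.6523 Bond=-276.7769
(3,0): Delta=4.1357 Bond=-340.7868
(3,1): Delta=-5.0186 Bond=1012.2054
(3,2): Delta=3.4493 Bond=-689.3373
(3,3): Delta=-0.5508 Bond=403.4431
V0=149.6445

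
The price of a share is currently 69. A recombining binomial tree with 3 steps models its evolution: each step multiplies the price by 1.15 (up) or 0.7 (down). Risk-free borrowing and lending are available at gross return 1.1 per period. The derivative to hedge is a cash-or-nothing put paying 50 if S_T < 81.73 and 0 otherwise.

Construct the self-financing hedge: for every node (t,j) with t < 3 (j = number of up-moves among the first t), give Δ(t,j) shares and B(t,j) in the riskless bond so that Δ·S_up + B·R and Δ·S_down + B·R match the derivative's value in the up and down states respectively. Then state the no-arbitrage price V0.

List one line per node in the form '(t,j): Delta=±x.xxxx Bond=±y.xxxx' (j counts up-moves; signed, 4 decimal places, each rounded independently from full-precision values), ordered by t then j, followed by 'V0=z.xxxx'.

(0,0): Delta=-1.0515 Bond=83.7371
(1,0): Delta=0.0000 Bond=41.3223
(1,1): Delta=-1.1315 Bond=98.4593
(2,0): Delta=0.0000 Bond=45.4545
(2,1): Delta=0.0000 Bond=45.4545
(2,2): Delta=-1.2176 Bond=116.1616
V0=11.1821

Since d<R<u, set p* = (R−d)/(u−d) = 0.8889; price each node as the discounted p*-expectation of its children.
Payoff layer (t=3): V(3,0)=50.0000, V(3,1)=50.0000, V(3,2)=50.0000, V(3,3)=0.0000
(2,0): S=33.8100. Δ = (V_up−V_dn)/(S_up−S_dn) = (50.0000−50.0000)/(38.8815−23.6670) = 0.0000. V = [p*·50.0000 + (1−p*)·50.0000]/1.1 = 45.4545. B = V − Δ·S = 45.4545.
(2,1): S=55.5450. Δ = (V_up−V_dn)/(S_up−S_dn) = (50.0000−50.0000)/(63.8767−38.8815) = 0.0000. V = [p*·50.0000 + (1−p*)·50.0000]/1.1 = 45.4545. B = V − Δ·S = 45.4545.
(2,2): S=91.2525. Δ = (V_up−V_dn)/(S_up−S_dn) = (0.0000−50.0000)/(104.9404−63.8767) = -1.2176. V = [p*·0.0000 + (1−p*)·50.0000]/1.1 = 5.0505. B = V − Δ·S = 116.1616.
(1,0): S=48.3000. Δ = (V_up−V_dn)/(S_up−S_dn) = (45.4545−45.4545)/(55.5450−33.8100) = 0.0000. V = [p*·45.4545 + (1−p*)·45.4545]/1.1 = 41.3223. B = V − Δ·S = 41.3223.
(1,1): S=79.3500. Δ = (V_up−V_dn)/(S_up−S_dn) = (5.0505−45.4545)/(91.2525−55.5450) = -1.1315. V = [p*·5.0505 + (1−p*)·45.4545]/1.1 = 8.6726. B = V − Δ·S = 98.4593.
(0,0): S=69.0000. Δ = (V_up−V_dn)/(S_up−S_dn) = (8.6726−41.3223)/(79.3500−48.3000) = -1.0515. V = [p*·8.6726 + (1−p*)·41.3223]/1.1 = 11.1821. B = V − Δ·S = 83.7371.
Root portfolio cost Δ·69+B reproduces V0=11.1821.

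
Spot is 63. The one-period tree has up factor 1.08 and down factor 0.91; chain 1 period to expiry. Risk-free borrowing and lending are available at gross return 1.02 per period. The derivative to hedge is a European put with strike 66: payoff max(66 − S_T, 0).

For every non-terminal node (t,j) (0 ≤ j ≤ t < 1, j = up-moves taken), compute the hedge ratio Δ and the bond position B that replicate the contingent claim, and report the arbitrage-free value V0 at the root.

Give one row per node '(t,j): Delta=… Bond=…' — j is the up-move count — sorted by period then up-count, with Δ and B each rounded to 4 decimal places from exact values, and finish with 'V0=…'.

(0,0): Delta=-0.8095 Bond=54.0000
V0=3.0000

Since d<R<u, set p* = (R−d)/(u−d) = 0.6471; price each node as the discounted p*-expectation of its children.
Payoff layer (t=1): V(1,0)=8.6700, V(1,1)=0.0000
Node (0,0) S=63.0000: V=(p*·0.0000+(1−p*)·8.6700)/1.02=3.0000; Δ=(0.0000−8.6700)/(68.0400−57.3300)=-0.8095; B=V−Δ·S=54.0000
Root portfolio cost Δ·63+B reproduces V0=3.0000.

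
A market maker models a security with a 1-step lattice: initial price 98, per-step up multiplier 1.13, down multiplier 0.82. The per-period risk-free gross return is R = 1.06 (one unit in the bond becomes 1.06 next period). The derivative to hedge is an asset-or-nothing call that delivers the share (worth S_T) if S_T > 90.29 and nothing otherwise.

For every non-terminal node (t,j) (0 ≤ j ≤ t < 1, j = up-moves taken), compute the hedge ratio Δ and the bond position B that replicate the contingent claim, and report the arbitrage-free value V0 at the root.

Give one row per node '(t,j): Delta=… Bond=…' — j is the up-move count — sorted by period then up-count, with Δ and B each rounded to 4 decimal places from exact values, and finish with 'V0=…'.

The replicating-portfolio and risk-neutral prices coincide; use p* = (1.06−0.82)/(1.13−0.82) = 0.7742 for the latter.
Terminal values V(1,·): V(1,0)=0.0000, V(1,1)=110.7400
(0,0): S=98.0000. Δ = (V_up−V_dn)/(S_up−S_dn) = (110.7400−0.0000)/(110.7400−80.3600) = 3.6452. V = [p*·110.7400 + (1−p*)·0.0000]/1.06 = 80.8813. B = V − Δ·S = -276.3445.
Check: Δ(0,0)·S0 + B(0,0) = 80.8813 = V0.

(0,0): Delta=3.6452 Bond=-276.3445
V0=80.8813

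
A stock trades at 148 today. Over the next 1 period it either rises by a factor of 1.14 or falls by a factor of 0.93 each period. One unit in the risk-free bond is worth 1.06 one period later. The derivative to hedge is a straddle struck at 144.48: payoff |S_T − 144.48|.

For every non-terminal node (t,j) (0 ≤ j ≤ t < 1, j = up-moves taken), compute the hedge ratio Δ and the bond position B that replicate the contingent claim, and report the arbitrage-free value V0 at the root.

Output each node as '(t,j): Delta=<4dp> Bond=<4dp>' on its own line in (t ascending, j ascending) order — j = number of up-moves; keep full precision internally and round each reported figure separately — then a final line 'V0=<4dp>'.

(0,0): Delta=0.5598 Bond=-66.2426
V0=16.6146

The replicating-portfolio and risk-neutral prices coincide; use p* = (1.06−0.93)/(1.14−0.93) = 0.6190 for the latter.
Payoff layer (t=1): V(1,0)=6.8400, V(1,1)=24.2400
Node (0,0) S=148.0000: V=(p*·24.2400+(1−p*)·6.8400)/1.06=16.6146; Δ=(24.2400−6.8400)/(168.7200−137.6400)=0.5598; B=V−Δ·S=-66.2426
Check: Δ(0,0)·S0 + B(0,0) = 16.6146 = V0.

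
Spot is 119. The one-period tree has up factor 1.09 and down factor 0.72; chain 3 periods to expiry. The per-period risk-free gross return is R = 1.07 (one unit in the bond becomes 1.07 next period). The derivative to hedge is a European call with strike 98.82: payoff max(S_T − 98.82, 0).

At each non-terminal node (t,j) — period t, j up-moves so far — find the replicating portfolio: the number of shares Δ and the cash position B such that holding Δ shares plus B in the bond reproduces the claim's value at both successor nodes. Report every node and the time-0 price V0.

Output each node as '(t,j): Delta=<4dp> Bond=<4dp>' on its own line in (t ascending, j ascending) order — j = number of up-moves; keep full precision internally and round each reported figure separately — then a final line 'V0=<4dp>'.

Risk-neutral probability p* = (R−d)/(u−d) = (1.07−0.72)/(1.09−0.72) = 0.9459.
Payoff layer (t=3): V(3,0)=0.0000, V(3,1)=0.0000, V(3,2)=2.9764, V(3,3)=55.2885
Node (2,0) S=61.6896: V=(p*·0.0000+(1−p*)·0.0000)/1.07=0.0000; Δ=(0.0000−0.0000)/(67.2417−44.4165)=0.0000; B=V−Δ·S=0.0000
Node (2,1) S=93.3912: V=(p*·2.9764+(1−p*)·0.0000)/1.07=2.6313; Δ=(2.9764−0.0000)/(101.7964−67.2417)=0.0861; B=V−Δ·S=-5.4130
Node (2,2) S=141.3839: V=(p*·55.2885+(1−p*)·2.9764)/1.07=49.0288; Δ=(55.2885−2.9764)/(154.1085−101.7964)=1.0000; B=V−Δ·S=-92.3551
Node (1,0) S=85.6800: V=(p*·2.6313+(1−p*)·0.0000)/1.07=2.3263; Δ=(2.6313−0.0000)/(93.3912−61.6896)=0.0830; B=V−Δ·S=-4.7854
Node (1,1) S=129.7100: V=(p*·49.0288+(1−p*)·2.6313)/1.07=43.4774; Δ=(49.0288−2.6313)/(141.3839−93.3912)=0.9668; B=V−Δ·S=-81.9211
Node (0,0) S=119.0000: V=(p*·43.4774+(1−p*)·2.3263)/1.07=38.5542; Δ=(43.4774−2.3263)/(129.7100−85.6800)=0.9346; B=V−Δ·S=-72.6650
Self-financing check: at every node Δ·S+B equals the discounted successor values.

(0,0): Delta=0.9346 Bond=-72.6650
(1,0): Delta=0.0830 Bond=-4.7854
(1,1): Delta=0.9668 Bond=-81.9211
(2,0): Delta=0.0000 Bond=0.0000
(2,1): Delta=0.0861 Bond=-5.4130
(2,2): Delta=1.0000 Bond=-92.3551
V0=38.5542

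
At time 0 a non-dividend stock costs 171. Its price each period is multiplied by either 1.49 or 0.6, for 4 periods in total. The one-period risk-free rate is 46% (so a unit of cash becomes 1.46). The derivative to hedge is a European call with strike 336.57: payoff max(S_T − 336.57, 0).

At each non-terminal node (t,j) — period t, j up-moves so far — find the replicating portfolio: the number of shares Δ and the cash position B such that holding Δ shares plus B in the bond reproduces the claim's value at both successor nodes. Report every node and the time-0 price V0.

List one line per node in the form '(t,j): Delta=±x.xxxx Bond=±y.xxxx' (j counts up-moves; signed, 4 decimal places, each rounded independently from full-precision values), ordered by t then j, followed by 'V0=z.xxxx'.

(0,0): Delta=0.9596 Bond=-66.8723
(1,0): Delta=0.0136 Bond=-0.5715
(1,1): Delta=0.9729 Bond=-101.0195
(2,0): Delta=0.0000 Bond=0.0000
(2,1): Delta=0.0137 Bond=-0.8635
(2,2): Delta=0.9863 Bond=-152.6033
(3,0): Delta=0.0000 Bond=0.0000
(3,1): Delta=0.0000 Bond=0.0000
(3,2): Delta=0.0139 Bond=-1.3047
(3,3): Delta=1.0000 Bond=-230.5274
V0=97.2156

Since d<R<u, set p* = (R−d)/(u−d) = 0.9663; price each node as the discounted p*-expectation of its children.
Payoff layer (t=4): V(4,0)=0.0000, V(4,1)=0.0000, V(4,2)=0.0000, V(4,3)=2.8256, V(4,4)=506.2623
  t=3,j=0: stock 36.9360 → up 55.0346 (V=0.0000), down 22.1616 (V=0.0000). Price 0.0000; hedge Δ=0.0000, bond B=0.0000.
  t=3,j=1: stock 91.7244 → up 136.6694 (V=0.0000), down 55.0346 (V=0.0000). Price 0.0000; hedge Δ=0.0000, bond B=0.0000.
  t=3,j=2: stock 227.7823 → up 339.3956 (V=2.8256), down 136.6694 (V=0.0000). Price 1.8701; hedge Δ=0.0139, bond B=-1.3047.
  t=3,j=3: stock 565.6593 → up 842.8323 (V=506.2623), down 339.3956 (V=2.8256). Price 335.1319; hedge Δ=1.0000, bond B=-230.5274.
  t=2,j=0: stock 61.5600 → up 91.7244 (V=0.0000), down 36.9360 (V=0.0000). Price 0.0000; hedge Δ=0.0000, bond B=0.0000.
  t=2,j=1: stock 152.8740 → up 227.7823 (V=1.8701), down 91.7244 (V=0.0000). Price 1.2377; hedge Δ=0.0137, bond B=-0.8635.
  t=2,j=2: stock 379.6371 → up 565.6593 (V=335.1319), down 227.7823 (V=1.8701). Price 221.8482; hedge Δ=0.9863, bond B=-152.6033.
  t=1,j=0: stock 102.6000 → up 152.8740 (V=1.2377), down 61.5600 (V=0.0000). Price 0.8192; hedge Δ=0.0136, bond B=-0.5715.
  t=1,j=1: stock 254.7900 → up 379.6371 (V=221.8482), down 152.8740 (V=1.2377). Price 146.8574; hedge Δ=0.9729, bond B=-101.0195.
  t=0,j=0: stock 171.0000 → up 254.7900 (V=146.8574), down 102.6000 (V=0.8192). Price 97.2156; hedge Δ=0.9596, bond B=-66.8723.
The time-0 hedge costs 97.2156, which is the no-arbitrage price.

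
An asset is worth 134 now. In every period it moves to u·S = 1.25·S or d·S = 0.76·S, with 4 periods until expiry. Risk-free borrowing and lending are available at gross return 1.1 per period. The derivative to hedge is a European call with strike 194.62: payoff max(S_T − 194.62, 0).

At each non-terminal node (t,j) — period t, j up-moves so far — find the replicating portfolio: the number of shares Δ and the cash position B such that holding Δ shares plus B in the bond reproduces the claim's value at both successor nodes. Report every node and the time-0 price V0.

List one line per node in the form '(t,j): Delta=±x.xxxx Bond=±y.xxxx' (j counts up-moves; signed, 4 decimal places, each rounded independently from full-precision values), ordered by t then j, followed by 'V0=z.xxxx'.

No-arbitrage ⇒ martingale measure with p* = (R−d)/(u−d) = 0.6939.
Payoff layer (t=4): V(4,0)=0.0000, V(4,1)=0.0000, V(4,2)=0.0000, V(4,3)=4.2862, V(4,4)=132.5284
  t=3,j=0: stock 58.8228 → up 73.5285 (V=0.0000), down 44.7053 (V=0.0000). Price 0.0000; hedge Δ=0.0000, bond B=0.0000.
  t=3,j=1: stock 96.7480 → up 120.9350 (V=0.0000), down 73.5285 (V=0.0000). Price 0.0000; hedge Δ=0.0000, bond B=0.0000.
  t=3,j=2: stock 159.1250 → up 198.9062 (V=4.2862), down 120.9350 (V=0.0000). Price 2.7038; hedge Δ=0.0550, bond B=-6.0437.
  t=3,j=3: stock 261.7188 → up 327.1484 (V=132.5284), down 198.9062 (V=4.2862). Price 84.7915; hedge Δ=1.0000, bond B=-176.9273.
  t=2,j=0: stock 77.3984 → up 96.7480 (V=0.0000), down 58.8228 (V=0.0000). Price 0.0000; hedge Δ=0.0000, bond B=0.0000.
  t=2,j=1: stock 127.3000 → up 159.1250 (V=2.7038), down 96.7480 (V=0.0000). Price 1.7055; hedge Δ=0.0433, bond B=-3.8123.
  t=2,j=2: stock 209.3750 → up 261.7188 (V=84.7915), down 159.1250 (V=2.7038). Price 54.2387; hedge Δ=0.8001, bond B=-113.2872.
  t=1,j=0: stock 101.8400 → up 127.3000 (V=1.7055), down 77.3984 (V=0.0000). Price 1.0758; hedge Δ=0.0342, bond B=-2.4048.
  t=1,j=1: stock 167.5000 → up 209.3750 (V=54.2387), down 127.3000 (V=1.7055). Price 34.6883; hedge Δ=0.6401, bond B=-72.5223.
  t=0,j=0: stock 134.0000 → up 167.5000 (V=34.6883), down 101.8400 (V=1.0758). Price 22.1807; hedge Δ=0.5119, bond B=-46.4161.
Root portfolio cost Δ·134+B reproduces V0=22.1807.

(0,0): Delta=0.5119 Bond=-46.4161
(1,0): Delta=0.0342 Bond=-2.4048
(1,1): Delta=0.6401 Bond=-72.5223
(2,0): Delta=0.0000 Bond=0.0000
(2,1): Delta=0.0433 Bond=-3.8123
(2,2): Delta=0.8001 Bond=-113.2872
(3,0): Delta=0.0000 Bond=0.0000
(3,1): Delta=0.0000 Bond=0.0000
(3,2): Delta=0.0550 Bond=-6.0437
(3,3): Delta=1.0000 Bond=-176.9273
V0=22.1807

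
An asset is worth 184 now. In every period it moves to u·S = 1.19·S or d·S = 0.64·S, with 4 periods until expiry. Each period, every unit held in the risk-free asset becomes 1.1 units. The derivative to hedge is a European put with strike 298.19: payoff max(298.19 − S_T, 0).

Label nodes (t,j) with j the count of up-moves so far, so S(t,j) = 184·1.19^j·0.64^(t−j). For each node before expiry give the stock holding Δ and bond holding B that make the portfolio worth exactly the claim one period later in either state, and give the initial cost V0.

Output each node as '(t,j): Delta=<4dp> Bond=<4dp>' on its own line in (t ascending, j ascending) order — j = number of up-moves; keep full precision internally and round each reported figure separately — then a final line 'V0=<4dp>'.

No-arbitrage ⇒ martingale measure with p* = (R−d)/(u−d) = 0.8364.
Terminal values V(4,·): V(4,0)=267.3199, V(4,1)=240.7909, V(4,2)=191.4636, V(4,3)=99.7457, V(4,4)=0.0000
Node (3,0) S=48.2345: V=(p*·240.7909+(1−p*)·267.3199)/1.1=222.8473; Δ=(240.7909−267.3199)/(57.3991−30.8701)=-1.0000; B=V−Δ·S=271.0818
Node (3,1) S=89.6860: V=(p*·191.4636+(1−p*)·240.7909)/1.1=181.3958; Δ=(191.4636−240.7909)/(106.7264−57.3991)=-1.0000; B=V−Δ·S=271.0818
Node (3,2) S=166.7599: V=(p*·99.7457+(1−p*)·191.4636)/1.1=104.3219; Δ=(99.7457−191.4636)/(198.4443−106.7264)=-1.0000; B=V−Δ·S=271.0818
Node (3,3) S=310.0693: V=(p*·0.0000+(1−p*)·99.7457)/1.1=14.8382; Δ=(0.0000−99.7457)/(368.9824−198.4443)=-0.5849; B=V−Δ·S=196.1940
Node (2,0) S=75.3664: V=(p*·181.3958+(1−p*)·222.8473)/1.1=171.0716; Δ=(181.3958−222.8473)/(89.6860−48.2345)=-1.0000; B=V−Δ·S=246.4380
Node (2,1) S=140.1344: V=(p*·104.3219+(1−p*)·181.3958)/1.1=106.3036; Δ=(104.3219−181.3958)/(166.7599−89.6860)=-1.0000; B=V−Δ·S=246.4380
Node (2,2) S=260.5624: V=(p*·14.8382+(1−p*)·104.3219)/1.1=26.8009; Δ=(14.8382−104.3219)/(310.0693−166.7599)=-0.6244; B=V−Δ·S=189.4985
Node (1,0) S=117.7600: V=(p*·106.3036+(1−p*)·171.0716)/1.1=106.2746; Δ=(106.3036−171.0716)/(140.1344−75.3664)=-1.0000; B=V−Δ·S=224.0346
Node (1,1) S=218.9600: V=(p*·26.8009+(1−p*)·106.3036)/1.1=36.1913; Δ=(26.8009−106.3036)/(260.5624−140.1344)=-0.6602; B=V−Δ·S=180.7417
Node (0,0) S=184.0000: V=(p*·36.1913+(1−p*)·106.2746)/1.1=43.3268; Δ=(36.1913−106.2746)/(218.9600−117.7600)=-0.6925; B=V−Δ·S=170.7509
Each (Δ,B) replicates both successor values, so the strategy is self-financing and V0 is arbitrage-free.

(0,0): Delta=-0.6925 Bond=170.7509
(1,0): Delta=-1.0000 Bond=224.0346
(1,1): Delta=-0.6602 Bond=180.7417
(2,0): Delta=-1.0000 Bond=246.4380
(2,1): Delta=-1.0000 Bond=246.4380
(2,2): Delta=-0.6244 Bond=189.4985
(3,0): Delta=-1.0000 Bond=271.0818
(3,1): Delta=-1.0000 Bond=271.0818
(3,2): Delta=-1.0000 Bond=271.0818
(3,3): Delta=-0.5849 Bond=196.1940
V0=43.3268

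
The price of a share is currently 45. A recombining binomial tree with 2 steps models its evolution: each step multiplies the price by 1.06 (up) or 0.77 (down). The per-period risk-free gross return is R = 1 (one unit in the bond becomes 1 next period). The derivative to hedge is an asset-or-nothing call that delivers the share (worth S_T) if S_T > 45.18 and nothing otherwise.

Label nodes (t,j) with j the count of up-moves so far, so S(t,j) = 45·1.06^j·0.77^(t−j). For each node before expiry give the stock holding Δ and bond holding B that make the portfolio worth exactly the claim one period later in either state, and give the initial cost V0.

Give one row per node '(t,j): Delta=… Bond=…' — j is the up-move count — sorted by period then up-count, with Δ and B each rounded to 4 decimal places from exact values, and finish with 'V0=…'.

Since d<R<u, set p* = (R−d)/(u−d) = 0.7931; price each node as the discounted p*-expectation of its children.
At expiry t=2: V(2,0)=0.0000, V(2,1)=0.0000, V(2,2)=50.5620
Node (1,0) S=34.6500: V=(p*·0.0000+(1−p*)·0.0000)/1=0.0000; Δ=(0.0000−0.0000)/(36.7290−26.6805)=0.0000; B=V−Δ·S=0.0000
Node (1,1) S=47.7000: V=(p*·50.5620+(1−p*)·0.0000)/1=40.1009; Δ=(50.5620−0.0000)/(50.5620−36.7290)=3.6552; B=V−Δ·S=-134.2508
Node (0,0) S=45.0000: V=(p*·40.1009+(1−p*)·0.0000)/1=31.8042; Δ=(40.1009−0.0000)/(47.7000−34.6500)=3.0729; B=V−Δ·S=-106.4748
The time-0 hedge costs 31.8042, which is the no-arbitrage price.

(0,0): Delta=3.0729 Bond=-106.4748
(1,0): Delta=0.0000 Bond=0.0000
(1,1): Delta=3.6552 Bond=-134.2508
V0=31.8042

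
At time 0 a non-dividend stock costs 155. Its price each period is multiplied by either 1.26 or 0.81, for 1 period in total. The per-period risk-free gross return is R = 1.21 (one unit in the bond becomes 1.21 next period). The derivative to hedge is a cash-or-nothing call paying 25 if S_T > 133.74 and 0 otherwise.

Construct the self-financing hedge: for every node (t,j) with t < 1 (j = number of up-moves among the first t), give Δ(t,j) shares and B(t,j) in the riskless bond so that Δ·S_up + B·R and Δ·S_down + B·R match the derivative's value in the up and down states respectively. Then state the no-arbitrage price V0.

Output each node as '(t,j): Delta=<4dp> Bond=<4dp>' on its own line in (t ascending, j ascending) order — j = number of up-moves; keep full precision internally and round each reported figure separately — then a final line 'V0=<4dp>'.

(0,0): Delta=0.3584 Bond=-37.1901
V0=18.3655

No-arbitrage ⇒ martingale measure with p* = (R−d)/(u−d) = 0.8889.
Payoff layer (t=1): V(1,0)=0.0000, V(1,1)=25.0000
  t=0,j=0: stock 155.0000 → up 195.3000 (V=25.0000), down 125.5500 (V=0.0000). Price 18.3655; hedge Δ=0.3584, bond B=-37.1901.
Self-financing check: at every node Δ·S+B equals the discounted successor values.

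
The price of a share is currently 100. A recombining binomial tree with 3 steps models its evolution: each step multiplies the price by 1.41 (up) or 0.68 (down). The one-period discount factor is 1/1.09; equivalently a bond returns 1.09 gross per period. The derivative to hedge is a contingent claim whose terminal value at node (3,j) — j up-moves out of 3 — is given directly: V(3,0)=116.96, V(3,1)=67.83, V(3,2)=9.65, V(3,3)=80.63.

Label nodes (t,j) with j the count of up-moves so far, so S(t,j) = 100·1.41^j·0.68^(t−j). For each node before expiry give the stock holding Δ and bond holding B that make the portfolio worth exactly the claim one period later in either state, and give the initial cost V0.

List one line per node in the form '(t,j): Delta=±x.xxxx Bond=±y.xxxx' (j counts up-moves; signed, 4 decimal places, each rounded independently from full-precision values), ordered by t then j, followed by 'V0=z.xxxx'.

(0,0): Delta=-0.1810 Bond=56.7873
(1,0): Delta=-1.0019 Bond=117.7225
(1,1): Delta=0.1280 Bond=18.3279
(2,0): Delta=-1.4555 Bond=149.2889
(2,1): Delta=-0.8312 Bond=111.9496
(2,2): Delta=0.4891 Bond=-51.8058
V0=38.6874

No-arbitrage ⇒ martingale measure with p* = (R−d)/(u−d) = 0.5616.
Terminal payoffs: V(3,0)=116.9600, V(3,1)=67.8300, V(3,2)=9.6500, V(3,3)=80.6300
  t=2,j=0: stock 46.2400 → up 65.1984 (V=67.8300), down 31.4432 (V=116.9600). Price 81.9876; hedge Δ=-1.4555, bond B=149.2889.
  t=2,j=1: stock 95.8800 → up 135.1908 (V=9.6500), down 65.1984 (V=67.8300). Price 32.2510; hedge Δ=-0.8312, bond B=111.9496.
  t=2,j=2: stock 198.8100 → up 280.3221 (V=80.6300), down 135.1908 (V=9.6500). Price 45.4270; hedge Δ=0.4891, bond B=-51.8058.
  t=1,j=0: stock 68.0000 → up 95.8800 (V=32.2510), down 46.2400 (V=81.9876). Price 49.5902; hedge Δ=-1.0019, bond B=117.7225.
  t=1,j=1: stock 141.0000 → up 198.8100 (V=45.4270), down 95.8800 (V=32.2510). Price 36.3773; hedge Δ=0.1280, bond B=18.3279.
  t=0,j=0: stock 100.0000 → up 141.0000 (V=36.3773), down 68.0000 (V=49.5902). Price 38.6874; hedge Δ=-0.1810, bond B=56.7873.
The time-0 hedge costs 38.6874, which is the no-arbitrage price.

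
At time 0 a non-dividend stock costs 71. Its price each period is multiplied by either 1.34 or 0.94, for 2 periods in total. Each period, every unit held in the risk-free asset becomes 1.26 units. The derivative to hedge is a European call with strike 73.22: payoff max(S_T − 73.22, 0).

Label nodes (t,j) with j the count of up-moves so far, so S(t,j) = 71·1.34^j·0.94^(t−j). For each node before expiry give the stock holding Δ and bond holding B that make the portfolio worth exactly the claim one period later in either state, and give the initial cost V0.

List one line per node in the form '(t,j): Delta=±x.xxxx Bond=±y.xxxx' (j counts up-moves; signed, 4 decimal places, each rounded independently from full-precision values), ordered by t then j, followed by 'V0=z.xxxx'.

(0,0): Delta=0.9414 Bond=-41.6953
(1,0): Delta=0.6073 Bond=-30.2359
(1,1): Delta=1.0000 Bond=-58.1111
V0=25.1442

Risk-neutral probability p* = (R−d)/(u−d) = (1.26−0.94)/(1.34−0.94) = 0.8000.
Terminal values V(2,·): V(2,0)=0.0000, V(2,1)=16.2116, V(2,2)=54.2676
  t=1,j=0: stock 66.7400 → up 89.4316 (V=16.2116), down 62.7356 (V=0.0000). Price 10.2931; hedge Δ=0.6073, bond B=-30.2359.
  t=1,j=1: stock 95.1400 → up 127.4876 (V=54.2676), down 89.4316 (V=16.2116). Price 37.0289; hedge Δ=1.0000, bond B=-58.1111.
  t=0,j=0: stock 71.0000 → up 95.1400 (V=37.0289), down 66.7400 (V=10.2931). Price 25.1442; hedge Δ=0.9414, bond B=-41.6953.
Root portfolio cost Δ·71+B reproduces V0=25.1442.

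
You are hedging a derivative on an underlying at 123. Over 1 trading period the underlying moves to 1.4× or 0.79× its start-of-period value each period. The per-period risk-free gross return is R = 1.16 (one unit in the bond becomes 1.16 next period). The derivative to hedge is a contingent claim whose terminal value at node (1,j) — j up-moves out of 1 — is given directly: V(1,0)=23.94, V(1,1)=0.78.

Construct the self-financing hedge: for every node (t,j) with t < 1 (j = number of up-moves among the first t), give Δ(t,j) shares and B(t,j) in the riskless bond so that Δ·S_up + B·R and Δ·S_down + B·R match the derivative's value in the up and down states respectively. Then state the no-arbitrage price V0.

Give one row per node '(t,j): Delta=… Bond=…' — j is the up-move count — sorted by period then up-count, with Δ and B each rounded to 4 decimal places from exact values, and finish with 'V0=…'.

Under the risk-neutral measure, an up-move has probability p* = (R−d)/(u−d) = 0.6066 and values discount at R = 1.16.
At expiry t=1: V(1,0)=23.9400, V(1,1)=0.7800
Node (0,0) S=123.0000: V=(p*·0.7800+(1−p*)·23.9400)/1.16=8.5277; Δ=(0.7800−23.9400)/(172.2000−97.1700)=-0.3087; B=V−Δ·S=46.4949
Each (Δ,B) replicates both successor values, so the strategy is self-financing and V0 is arbitrage-free.

(0,0): Delta=-0.3087 Bond=46.4949
V0=8.5277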